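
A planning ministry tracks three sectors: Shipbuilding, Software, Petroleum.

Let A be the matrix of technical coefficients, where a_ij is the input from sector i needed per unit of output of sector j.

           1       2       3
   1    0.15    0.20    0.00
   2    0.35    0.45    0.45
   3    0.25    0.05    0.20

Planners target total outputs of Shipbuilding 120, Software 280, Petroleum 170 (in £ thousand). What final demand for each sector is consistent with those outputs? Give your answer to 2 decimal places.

I − A =
  [   0.85    -0.20     0.00]
  [  -0.35     0.55    -0.45]
  [  -0.25    -0.05     0.80]
d = (I − A) x:
  d_1 = (+0.85)·120 + (-0.20)·280 + (+0.00)·170 = 46.00
  d_2 = (-0.35)·120 + (+0.55)·280 + (-0.45)·170 = 35.50
  d_3 = (-0.25)·120 + (-0.05)·280 + (+0.80)·170 = 92.00

d_1 = 46.00, d_2 = 35.50, d_3 = 92.00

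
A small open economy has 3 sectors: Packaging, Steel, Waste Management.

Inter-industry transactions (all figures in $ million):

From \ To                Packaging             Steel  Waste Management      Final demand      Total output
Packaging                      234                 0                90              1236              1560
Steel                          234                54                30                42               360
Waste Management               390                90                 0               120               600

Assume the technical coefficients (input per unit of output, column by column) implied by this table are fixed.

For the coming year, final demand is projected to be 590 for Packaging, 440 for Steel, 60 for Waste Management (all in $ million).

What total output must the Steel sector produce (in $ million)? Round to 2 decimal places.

x_2 = 678.07

Technical coefficients a_ij = z_ij / X_j:
  a_11 = 234/1560 = 0.15, a_21 = 234/1560 = 0.15, a_31 = 390/1560 = 0.25
  a_12 = 0/360 = 0.00, a_22 = 54/360 = 0.15, a_32 = 90/360 = 0.25
  a_13 = 90/600 = 0.15, a_23 = 30/600 = 0.05, a_33 = 0/600 = 0.00
I − A =
  [   0.85     0.00    -0.15]
  [  -0.15     0.85    -0.05]
  [  -0.25    -0.25     1.00]
Cofactors of I−A, C_ij = (−1)^(i+j)·(minor ij) (rows/columns in the sector order above):
  C_11 = (0.85)(1.00) − (-0.05)(-0.25) = 0.8375
  C_12 = −[(-0.15)(1.00) − (-0.05)(-0.25)] = 0.1625
  C_13 = (-0.15)(-0.25) − (0.85)(-0.25) = 0.2500
  C_21 = −[(0.00)(1.00) − (-0.15)(-0.25)] = 0.0375
  C_22 = (0.85)(1.00) − (-0.15)(-0.25) = 0.8125
  C_23 = −[(0.85)(-0.25) − (0.00)(-0.25)] = 0.2125
  C_31 = (0.00)(-0.05) − (-0.15)(0.85) = 0.1275
  C_32 = −[(0.85)(-0.05) − (-0.15)(-0.15)] = 0.0650
  C_33 = (0.85)(0.85) − (0.00)(-0.15) = 0.7225
det(I−A) = Σ_j (I−A)_1j·C_1j = (0.85)(0.8375) + (0.00)(0.1625) + (-0.15)(0.2500) = 0.674375
adj(I−A) = Cᵀ =
  [ 0.8375   0.0375   0.1275]
  [ 0.1625   0.8125   0.0650]
  [ 0.2500   0.2125   0.7225]
(I − A)⁻¹ = adj(I−A) / det(I−A) ≈
  [   1.2419     0.0556     0.1891]
  [   0.2410     1.2048     0.0964]
  [   0.3707     0.3151     1.0714]
x = (I − A)⁻¹ d = adj(I−A)·d / det(I−A), with det(I−A) = 0.674375:
  x_1 = (0.8375·590 + 0.0375·440 + 0.1275·60) / 0.674375 = 518.275 / 0.674375 ≈ 768.53
  x_2 = (0.1625·590 + 0.8125·440 + 0.0650·60) / 0.674375 = 457.275 / 0.674375 ≈ 678.07
  x_3 = (0.2500·590 + 0.2125·440 + 0.7225·60) / 0.674375 = 284.35 / 0.674375 ≈ 421.65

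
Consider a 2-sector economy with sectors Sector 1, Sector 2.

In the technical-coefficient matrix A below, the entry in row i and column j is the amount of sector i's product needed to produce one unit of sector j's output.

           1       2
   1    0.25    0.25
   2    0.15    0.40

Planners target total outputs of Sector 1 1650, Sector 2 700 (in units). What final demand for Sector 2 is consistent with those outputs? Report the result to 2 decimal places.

d_2 = 172.50

I − A =
  [   0.75    -0.25]
  [  -0.15     0.60]
d = (I − A) x:
  d_1 = (+0.75)·1650 + (-0.25)·700 = 1062.50
  d_2 = (-0.15)·1650 + (+0.60)·700 = 172.50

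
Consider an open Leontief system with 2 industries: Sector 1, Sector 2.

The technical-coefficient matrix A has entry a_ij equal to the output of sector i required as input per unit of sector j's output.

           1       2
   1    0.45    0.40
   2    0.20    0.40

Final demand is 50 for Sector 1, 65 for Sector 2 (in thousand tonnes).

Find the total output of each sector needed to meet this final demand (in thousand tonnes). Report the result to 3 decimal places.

I − A =
  [   0.55    -0.40]
  [  -0.20     0.60]
det(I−A) = (0.55)(0.60) − (-0.40)(-0.20) = 0.2500
adj(I−A) = [[0.60, 0.40], [0.20, 0.55]]
(I − A)⁻¹ = adj(I−A) / det(I−A) ≈
  [   2.4000     1.6000]
  [   0.8000     2.2000]
x = (I − A)⁻¹ d = adj(I−A)·d / det(I−A), with det(I−A) = 0.2500:
  x_1 = (0.60·50 + 0.40·65) / 0.2500 = 56.00 / 0.2500 = 224.000
  x_2 = (0.20·50 + 0.55·65) / 0.2500 = 45.75 / 0.2500 = 183.000

x_1 = 224.000, x_2 = 183.000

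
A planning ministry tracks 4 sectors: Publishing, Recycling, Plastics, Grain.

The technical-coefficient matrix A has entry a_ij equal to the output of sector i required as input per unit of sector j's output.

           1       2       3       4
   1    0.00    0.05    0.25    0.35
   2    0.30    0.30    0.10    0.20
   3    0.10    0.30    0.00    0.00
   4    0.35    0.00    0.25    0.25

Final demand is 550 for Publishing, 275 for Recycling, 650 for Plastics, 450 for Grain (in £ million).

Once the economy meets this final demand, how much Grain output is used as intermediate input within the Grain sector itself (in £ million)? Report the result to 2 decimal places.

z_44 = 449.50

I − A =
  [   1.00    -0.05    -0.25    -0.35]
  [  -0.30     0.70    -0.10    -0.20]
  [  -0.10    -0.30     1.00     0.00]
  [  -0.35     0.00    -0.25     0.75]
Compute the cofactors C_ij = (−1)^(i+j)·(3×3 minor ij) of I−A; the adjugate is their transpose:
adj(I−A) = Cᵀ =
  [ 0.48750   0.12000   0.19875   0.25950]
  [ 0.30750   0.60000   0.21275   0.30350]
  [ 0.14100   0.19200   0.42450   0.11700]
  [ 0.27450   0.12000   0.23425   0.61450]
det(I−A) = Σ_j (I−A)_1j·C_1j = (1.00)(0.48750) + (-0.05)(0.30750) + (-0.25)(0.14100) + (-0.35)(0.27450) = 0.3408
(I − A)⁻¹ = adj(I−A) / det(I−A) ≈
  [   1.4305     0.3521     0.5832     0.7614]
  [   0.9023     1.7606     0.6243     0.8906]
  [   0.4137     0.5634     1.2456     0.3433]
  [   0.8055     0.3521     0.6874     1.8031]
First solve x = (I − A)⁻¹ d = adj(I−A)·d / det(I−A); in particular x_4 = (0.27450·550 + 0.12000·275 + 0.23425·650 + 0.61450·450) / 0.3408 = 612.7625 / 0.3408 ≈ 1798.0120.
Intermediate flow from 4 to 4: z_44 = a_44 · x_4 = 0.25 × 612.7625 / 0.3408 = 153.190625 / 0.3408 ≈ 449.50.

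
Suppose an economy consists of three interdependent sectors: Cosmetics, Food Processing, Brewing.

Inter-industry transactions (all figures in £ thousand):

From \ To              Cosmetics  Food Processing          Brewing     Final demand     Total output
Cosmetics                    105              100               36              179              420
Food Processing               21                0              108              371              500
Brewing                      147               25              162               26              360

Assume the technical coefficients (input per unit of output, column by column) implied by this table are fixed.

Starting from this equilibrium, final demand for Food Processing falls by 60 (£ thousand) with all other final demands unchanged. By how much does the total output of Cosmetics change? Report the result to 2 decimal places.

Δx_C = -20.32

Technical coefficients a_ij = z_ij / X_j:
  a_CC = 105/420 = 0.25, a_FC = 21/420 = 0.05, a_BC = 147/420 = 0.35
  a_CF = 100/500 = 0.20, a_FF = 0/500 = 0.00, a_BF = 25/500 = 0.05
  a_CB = 36/360 = 0.10, a_FB = 108/360 = 0.30, a_BB = 162/360 = 0.45
I − A =
  [   0.75    -0.20    -0.10]
  [  -0.05     1.00    -0.30]
  [  -0.35    -0.05     0.55]
Cofactors of I−A, C_ij = (−1)^(i+j)·(minor ij) (rows/columns in the sector order above):
  C_11 = (1.00)(0.55) − (-0.30)(-0.05) = 0.5350
  C_12 = −[(-0.05)(0.55) − (-0.30)(-0.35)] = 0.1325
  C_13 = (-0.05)(-0.05) − (1.00)(-0.35) = 0.3525
  C_21 = −[(-0.20)(0.55) − (-0.10)(-0.05)] = 0.1150
  C_22 = (0.75)(0.55) − (-0.10)(-0.35) = 0.3775
  C_23 = −[(0.75)(-0.05) − (-0.20)(-0.35)] = 0.1075
  C_31 = (-0.20)(-0.30) − (-0.10)(1.00) = 0.1600
  C_32 = −[(0.75)(-0.30) − (-0.10)(-0.05)] = 0.2300
  C_33 = (0.75)(1.00) − (-0.20)(-0.05) = 0.7400
det(I−A) = Σ_j (I−A)_1j·C_1j = (0.75)(0.5350) + (-0.20)(0.1325) + (-0.10)(0.3525) = 0.3395
adj(I−A) = Cᵀ =
  [ 0.5350   0.1150   0.1600]
  [ 0.1325   0.3775   0.2300]
  [ 0.3525   0.1075   0.7400]
(I − A)⁻¹ = adj(I−A) / det(I−A) ≈
  [   1.5758     0.3387     0.4713]
  [   0.3903     1.1119     0.6775]
  [   1.0383     0.3166     2.1797]
Δx = (I − A)⁻¹ Δd with Δd having -60 in the Food Processing component and 0 elsewhere.
So Δx_C = L_CF · (-60), where L_CF = adj(I−A)_CF / det(I−A) = 0.1150 / 0.3395.
Δx_C = 0.1150 × (-60) / 0.3395 = -6.90 / 0.3395 ≈ -20.32.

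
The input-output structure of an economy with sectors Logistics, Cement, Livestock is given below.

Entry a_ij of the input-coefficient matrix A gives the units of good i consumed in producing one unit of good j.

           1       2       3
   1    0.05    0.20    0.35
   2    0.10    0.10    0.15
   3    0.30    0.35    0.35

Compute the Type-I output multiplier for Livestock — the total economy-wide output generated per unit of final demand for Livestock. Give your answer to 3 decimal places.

I − A =
  [   0.95    -0.20    -0.35]
  [  -0.10     0.90    -0.15]
  [  -0.30    -0.35     0.65]
Cofactors of I−A, C_ij = (−1)^(i+j)·(minor ij) (rows/columns in the sector order above):
  C_11 = (0.90)(0.65) − (-0.15)(-0.35) = 0.5325
  C_12 = −[(-0.10)(0.65) − (-0.15)(-0.30)] = 0.1100
  C_13 = (-0.10)(-0.35) − (0.90)(-0.30) = 0.3050
  C_21 = −[(-0.20)(0.65) − (-0.35)(-0.35)] = 0.2525
  C_22 = (0.95)(0.65) − (-0.35)(-0.30) = 0.5125
  C_23 = −[(0.95)(-0.35) − (-0.20)(-0.30)] = 0.3925
  C_31 = (-0.20)(-0.15) − (-0.35)(0.90) = 0.3450
  C_32 = −[(0.95)(-0.15) − (-0.35)(-0.10)] = 0.1775
  C_33 = (0.95)(0.90) − (-0.20)(-0.10) = 0.8350
det(I−A) = Σ_j (I−A)_1j·C_1j = (0.95)(0.5325) + (-0.20)(0.1100) + (-0.35)(0.3050) = 0.377125
adj(I−A) = Cᵀ =
  [ 0.5325   0.2525   0.3450]
  [ 0.1100   0.5125   0.1775]
  [ 0.3050   0.3925   0.8350]
(I − A)⁻¹ = adj(I−A) / det(I−A) ≈
  [   1.4120     0.6695     0.9148]
  [   0.2917     1.3590     0.4707]
  [   0.8088     1.0408     2.2141]
The output multiplier for sector j is the column-j sum of the Leontief inverse (I − A)⁻¹ = adj(I−A) / det(I−A).
Column 3 of adj(I−A): (0.3450, 0.1775, 0.8350); det(I−A) = 0.377125.
m_3 = (0.3450 + 0.1775 + 0.8350) / 0.377125 = 1.3575 / 0.377125 ≈ 3.600.

m_3 = 3.600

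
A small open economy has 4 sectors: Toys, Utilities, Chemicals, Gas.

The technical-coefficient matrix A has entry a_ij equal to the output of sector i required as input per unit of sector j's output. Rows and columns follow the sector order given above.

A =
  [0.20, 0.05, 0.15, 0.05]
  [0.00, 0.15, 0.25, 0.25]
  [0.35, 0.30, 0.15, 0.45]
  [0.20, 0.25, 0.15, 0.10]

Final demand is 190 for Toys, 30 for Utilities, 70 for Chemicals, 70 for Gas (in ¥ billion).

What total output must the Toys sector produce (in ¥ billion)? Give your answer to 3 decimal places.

I − A =
  [   0.80    -0.05    -0.15    -0.05]
  [   0.00     0.85    -0.25    -0.25]
  [  -0.35    -0.30     0.85    -0.45]
  [  -0.20    -0.25    -0.15     0.90]
Compute the cofactors C_ij = (−1)^(i+j)·(3×3 minor ij) of I−A; the adjugate is their transpose:
adj(I−A) = Cᵀ =
  [ 0.432875   0.105125   0.128000   0.117250]
  [ 0.156875   0.486125   0.215000   0.251250]
  [ 0.337375   0.327625   0.551000   0.385250]
  [ 0.196000   0.213000   0.180000   0.469000]
det(I−A) = Σ_j (I−A)_1j·C_1j = (0.80)(0.432875) + (-0.05)(0.156875) + (-0.15)(0.337375) + (-0.05)(0.196000) = 0.27805
(I − A)⁻¹ = adj(I−A) / det(I−A) ≈
  [   1.5568     0.3781     0.4603     0.4217]
  [   0.5642     1.7483     0.7732     0.9036]
  [   1.2134     1.1783     1.9817     1.3855]
  [   0.7049     0.7660     0.6474     1.6867]
x = (I − A)⁻¹ d = adj(I−A)·d / det(I−A), with det(I−A) = 0.27805:
  x_T = (0.432875·190 + 0.105125·30 + 0.128000·70 + 0.117250·70) / 0.27805 = 102.5675 / 0.27805 ≈ 368.881
  x_U = (0.156875·190 + 0.486125·30 + 0.215000·70 + 0.251250·70) / 0.27805 = 77.0275 / 0.27805 ≈ 277.028
  x_C = (0.337375·190 + 0.327625·30 + 0.551000·70 + 0.385250·70) / 0.27805 = 139.4675 / 0.27805 ≈ 501.591
  x_G = (0.196000·190 + 0.213000·30 + 0.180000·70 + 0.469000·70) / 0.27805 = 89.06 / 0.27805 ≈ 320.302

x_T = 368.881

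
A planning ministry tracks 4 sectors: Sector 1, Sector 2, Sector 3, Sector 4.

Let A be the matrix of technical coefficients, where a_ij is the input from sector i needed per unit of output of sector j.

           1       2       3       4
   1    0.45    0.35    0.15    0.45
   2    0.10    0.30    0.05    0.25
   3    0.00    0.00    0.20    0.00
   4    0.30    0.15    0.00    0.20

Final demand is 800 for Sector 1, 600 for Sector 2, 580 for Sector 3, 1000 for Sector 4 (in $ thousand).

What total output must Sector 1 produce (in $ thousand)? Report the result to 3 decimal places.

I − A =
  [   0.55    -0.35    -0.15    -0.45]
  [  -0.10     0.70    -0.05    -0.25]
  [   0.00     0.00     0.80     0.00]
  [  -0.30    -0.15     0.00     0.80]
Compute the cofactors C_ij = (−1)^(i+j)·(3×3 minor ij) of I−A; the adjugate is their transpose:
adj(I−A) = Cᵀ =
  [ 0.418000   0.278000   0.095750   0.322000]
  [ 0.124000   0.244000   0.038500   0.146000]
  [ 0.000000   0.000000   0.131875   0.000000]
  [ 0.180000   0.150000   0.043125   0.280000]
det(I−A) = Σ_j (I−A)_1j·C_1j = (0.55)(0.418000) + (-0.35)(0.124000) + (-0.15)(0.000000) + (-0.45)(0.180000) = 0.1055
(I − A)⁻¹ = adj(I−A) / det(I−A) ≈
  [   3.9621     2.6351     0.9076     3.0521]
  [   1.1754     2.3128     0.3649     1.3839]
  [   0.0000     0.0000     1.2500     0.0000]
  [   1.7062     1.4218     0.4088     2.6540]
x = (I − A)⁻¹ d = adj(I−A)·d / det(I−A), with det(I−A) = 0.1055:
  x_1 = (0.418000·800 + 0.278000·600 + 0.095750·580 + 0.322000·1000) / 0.1055 = 878.735 / 0.1055 ≈ 8329.242
  x_2 = (0.124000·800 + 0.244000·600 + 0.038500·580 + 0.146000·1000) / 0.1055 = 413.93 / 0.1055 ≈ 3923.507
  x_3 = (0.000000·800 + 0.000000·600 + 0.131875·580 + 0.000000·1000) / 0.1055 = 76.4875 / 0.1055 = 725.000
  x_4 = (0.180000·800 + 0.150000·600 + 0.043125·580 + 0.280000·1000) / 0.1055 = 539.0125 / 0.1055 ≈ 5109.123

x_1 = 8329.242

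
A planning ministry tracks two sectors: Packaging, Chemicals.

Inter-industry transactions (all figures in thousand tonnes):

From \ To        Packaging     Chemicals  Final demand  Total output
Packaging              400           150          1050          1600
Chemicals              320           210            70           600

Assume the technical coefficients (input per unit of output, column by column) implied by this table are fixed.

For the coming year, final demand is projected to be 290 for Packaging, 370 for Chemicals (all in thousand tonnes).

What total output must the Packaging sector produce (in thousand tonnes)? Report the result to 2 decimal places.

Technical coefficients a_ij = z_ij / X_j:
  a_11 = 400/1600 = 0.25, a_21 = 320/1600 = 0.20
  a_12 = 150/600 = 0.25, a_22 = 210/600 = 0.35
I − A =
  [   0.75    -0.25]
  [  -0.20     0.65]
det(I−A) = (0.75)(0.65) − (-0.25)(-0.20) = 0.4375
adj(I−A) = [[0.65, 0.25], [0.20, 0.75]]
(I − A)⁻¹ = adj(I−A) / det(I−A) ≈
  [   1.4857     0.5714]
  [   0.4571     1.7143]
x = (I − A)⁻¹ d = adj(I−A)·d / det(I−A), with det(I−A) = 0.4375:
  x_1 = (0.65·290 + 0.25·370) / 0.4375 = 281.00 / 0.4375 ≈ 642.29
  x_2 = (0.20·290 + 0.75·370) / 0.4375 = 335.50 / 0.4375 ≈ 766.86

x_1 = 642.29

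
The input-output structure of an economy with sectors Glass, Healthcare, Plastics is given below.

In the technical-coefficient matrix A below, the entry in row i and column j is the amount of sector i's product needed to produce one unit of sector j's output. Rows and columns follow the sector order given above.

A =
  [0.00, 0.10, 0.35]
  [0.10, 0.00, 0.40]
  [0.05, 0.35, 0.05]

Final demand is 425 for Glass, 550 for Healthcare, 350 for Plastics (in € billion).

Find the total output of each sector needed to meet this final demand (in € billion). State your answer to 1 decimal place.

x_G = 781.0, x_H = 928.8, x_P = 751.7

I − A =
  [   1.00    -0.10    -0.35]
  [  -0.10     1.00    -0.40]
  [  -0.05    -0.35     0.95]
Cofactors of I−A, C_ij = (−1)^(i+j)·(minor ij) (rows/columns in the sector order above):
  C_11 = (1.00)(0.95) − (-0.40)(-0.35) = 0.8100
  C_12 = −[(-0.10)(0.95) − (-0.40)(-0.05)] = 0.1150
  C_13 = (-0.10)(-0.35) − (1.00)(-0.05) = 0.0850
  C_21 = −[(-0.10)(0.95) − (-0.35)(-0.35)] = 0.2175
  C_22 = (1.00)(0.95) − (-0.35)(-0.05) = 0.9325
  C_23 = −[(1.00)(-0.35) − (-0.10)(-0.05)] = 0.3550
  C_31 = (-0.10)(-0.40) − (-0.35)(1.00) = 0.3900
  C_32 = −[(1.00)(-0.40) − (-0.35)(-0.10)] = 0.4350
  C_33 = (1.00)(1.00) − (-0.10)(-0.10) = 0.9900
det(I−A) = Σ_j (I−A)_1j·C_1j = (1.00)(0.8100) + (-0.10)(0.1150) + (-0.35)(0.0850) = 0.76875
adj(I−A) = Cᵀ =
  [ 0.8100   0.2175   0.3900]
  [ 0.1150   0.9325   0.4350]
  [ 0.0850   0.3550   0.9900]
(I − A)⁻¹ = adj(I−A) / det(I−A) ≈
  [   1.0537     0.2829     0.5073]
  [   0.1496     1.2130     0.5659]
  [   0.1106     0.4618     1.2878]
x = (I − A)⁻¹ d = adj(I−A)·d / det(I−A), with det(I−A) = 0.76875:
  x_G = (0.8100·425 + 0.2175·550 + 0.3900·350) / 0.76875 = 600.375 / 0.76875 ≈ 781.0
  x_H = (0.1150·425 + 0.9325·550 + 0.4350·350) / 0.76875 = 714.00 / 0.76875 ≈ 928.8
  x_P = (0.0850·425 + 0.3550·550 + 0.9900·350) / 0.76875 = 577.875 / 0.76875 ≈ 751.7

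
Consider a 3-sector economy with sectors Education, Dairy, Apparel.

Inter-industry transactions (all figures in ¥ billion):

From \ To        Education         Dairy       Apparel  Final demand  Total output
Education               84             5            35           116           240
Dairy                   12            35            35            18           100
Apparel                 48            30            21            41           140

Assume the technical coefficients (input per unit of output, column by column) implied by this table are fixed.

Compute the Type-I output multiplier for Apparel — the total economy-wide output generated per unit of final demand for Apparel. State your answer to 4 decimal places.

m_A = 2.8571

Technical coefficients a_ij = z_ij / X_j:
  a_EE = 84/240 = 0.35, a_DE = 12/240 = 0.05, a_AE = 48/240 = 0.20
  a_ED = 5/100 = 0.05, a_DD = 35/100 = 0.35, a_AD = 30/100 = 0.30
  a_EA = 35/140 = 0.25, a_DA = 35/140 = 0.25, a_AA = 21/140 = 0.15
I − A =
  [   0.65    -0.05    -0.25]
  [  -0.05     0.65    -0.25]
  [  -0.20    -0.30     0.85]
Cofactors of I−A, C_ij = (−1)^(i+j)·(minor ij) (rows/columns in the sector order above):
  C_11 = (0.65)(0.85) − (-0.25)(-0.30) = 0.4775
  C_12 = −[(-0.05)(0.85) − (-0.25)(-0.20)] = 0.0925
  C_13 = (-0.05)(-0.30) − (0.65)(-0.20) = 0.1450
  C_21 = −[(-0.05)(0.85) − (-0.25)(-0.30)] = 0.1175
  C_22 = (0.65)(0.85) − (-0.25)(-0.20) = 0.5025
  C_23 = −[(0.65)(-0.30) − (-0.05)(-0.20)] = 0.2050
  C_31 = (-0.05)(-0.25) − (-0.25)(0.65) = 0.1750
  C_32 = −[(0.65)(-0.25) − (-0.25)(-0.05)] = 0.1750
  C_33 = (0.65)(0.65) − (-0.05)(-0.05) = 0.4200
det(I−A) = Σ_j (I−A)_1j·C_1j = (0.65)(0.4775) + (-0.05)(0.0925) + (-0.25)(0.1450) = 0.2695
adj(I−A) = Cᵀ =
  [ 0.4775   0.1175   0.1750]
  [ 0.0925   0.5025   0.1750]
  [ 0.1450   0.2050   0.4200]
(I − A)⁻¹ = adj(I−A) / det(I−A) ≈
  [   1.77180     0.43599     0.64935]
  [   0.34323     1.86456     0.64935]
  [   0.53803     0.76067     1.55844]
The output multiplier for sector j is the column-j sum of the Leontief inverse (I − A)⁻¹ = adj(I−A) / det(I−A).
Column A of adj(I−A): (0.1750, 0.1750, 0.4200); det(I−A) = 0.2695.
m_A = (0.1750 + 0.1750 + 0.4200) / 0.2695 = 0.77 / 0.2695 ≈ 2.8571.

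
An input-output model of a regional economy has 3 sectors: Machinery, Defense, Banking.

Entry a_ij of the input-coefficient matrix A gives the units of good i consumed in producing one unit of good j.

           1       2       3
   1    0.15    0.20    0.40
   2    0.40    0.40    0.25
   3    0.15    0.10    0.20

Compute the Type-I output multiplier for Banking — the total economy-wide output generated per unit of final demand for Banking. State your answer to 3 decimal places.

m_3 = 4.150

I − A =
  [   0.85    -0.20    -0.40]
  [  -0.40     0.60    -0.25]
  [  -0.15    -0.10     0.80]
Cofactors of I−A, C_ij = (−1)^(i+j)·(minor ij) (rows/columns in the sector order above):
  C_11 = (0.60)(0.80) − (-0.25)(-0.10) = 0.4550
  C_12 = −[(-0.40)(0.80) − (-0.25)(-0.15)] = 0.3575
  C_13 = (-0.40)(-0.10) − (0.60)(-0.15) = 0.1300
  C_21 = −[(-0.20)(0.80) − (-0.40)(-0.10)] = 0.2000
  C_22 = (0.85)(0.80) − (-0.40)(-0.15) = 0.6200
  C_23 = −[(0.85)(-0.10) − (-0.20)(-0.15)] = 0.1150
  C_31 = (-0.20)(-0.25) − (-0.40)(0.60) = 0.2900
  C_32 = −[(0.85)(-0.25) − (-0.40)(-0.40)] = 0.3725
  C_33 = (0.85)(0.60) − (-0.20)(-0.40) = 0.4300
det(I−A) = Σ_j (I−A)_1j·C_1j = (0.85)(0.4550) + (-0.20)(0.3575) + (-0.40)(0.1300) = 0.26325
adj(I−A) = Cᵀ =
  [ 0.4550   0.2000   0.2900]
  [ 0.3575   0.6200   0.3725]
  [ 0.1300   0.1150   0.4300]
(I − A)⁻¹ = adj(I−A) / det(I−A) ≈
  [   1.7284     0.7597     1.1016]
  [   1.3580     2.3552     1.4150]
  [   0.4938     0.4368     1.6334]
The output multiplier for sector j is the column-j sum of the Leontief inverse (I − A)⁻¹ = adj(I−A) / det(I−A).
Column 3 of adj(I−A): (0.2900, 0.3725, 0.4300); det(I−A) = 0.26325.
m_3 = (0.2900 + 0.3725 + 0.4300) / 0.26325 = 1.0925 / 0.26325 ≈ 4.150.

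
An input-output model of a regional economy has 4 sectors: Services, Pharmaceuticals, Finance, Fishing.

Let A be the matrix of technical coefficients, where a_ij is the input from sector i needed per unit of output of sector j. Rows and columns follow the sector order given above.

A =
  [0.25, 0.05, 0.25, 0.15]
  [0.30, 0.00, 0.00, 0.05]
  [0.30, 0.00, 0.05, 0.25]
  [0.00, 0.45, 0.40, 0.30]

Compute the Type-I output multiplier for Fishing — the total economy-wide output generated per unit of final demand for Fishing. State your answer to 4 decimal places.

I − A =
  [   0.75    -0.05    -0.25    -0.15]
  [  -0.30     1.00     0.00    -0.05]
  [  -0.30     0.00     0.95    -0.25]
  [   0.00    -0.45    -0.40     0.70]
Compute the cofactors C_ij = (−1)^(i+j)·(3×3 minor ij) of I−A; the adjugate is their transpose:
adj(I−A) = Cᵀ =
  [ 0.543625   0.120500   0.230375   0.207375]
  [ 0.175500   0.353250   0.085500   0.093375]
  [ 0.237000   0.115125   0.477375   0.229500]
  [ 0.248250   0.292875   0.327750   0.623250]
det(I−A) = Σ_j (I−A)_1j·C_1j = (0.75)(0.543625) + (-0.05)(0.175500) + (-0.25)(0.237000) + (-0.15)(0.248250) = 0.30245625
(I − A)⁻¹ = adj(I−A) / det(I−A) ≈
  [   1.79737     0.39840     0.76168     0.68564]
  [   0.58025     1.16794     0.28269     0.30872]
  [   0.78358     0.38063     1.57833     0.75879]
  [   0.82078     0.96832     1.08363     2.06063]
The output multiplier for sector j is the column-j sum of the Leontief inverse (I − A)⁻¹ = adj(I−A) / det(I−A).
Column 4 of adj(I−A): (0.207375, 0.093375, 0.229500, 0.623250); det(I−A) = 0.30245625.
m_4 = (0.207375 + 0.093375 + 0.229500 + 0.623250) / 0.30245625 = 1.1535 / 0.30245625 ≈ 3.8138.

m_4 = 3.8138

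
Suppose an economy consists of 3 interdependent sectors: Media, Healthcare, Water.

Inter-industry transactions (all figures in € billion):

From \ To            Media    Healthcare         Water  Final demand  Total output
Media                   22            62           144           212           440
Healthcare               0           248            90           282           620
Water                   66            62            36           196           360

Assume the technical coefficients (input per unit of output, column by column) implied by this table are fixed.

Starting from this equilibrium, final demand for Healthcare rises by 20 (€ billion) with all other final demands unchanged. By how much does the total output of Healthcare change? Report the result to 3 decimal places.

Δx_H = 35.373

Technical coefficients a_ij = z_ij / X_j:
  a_MM = 22/440 = 0.05, a_HM = 0/440 = 0.00, a_WM = 66/440 = 0.15
  a_MH = 62/620 = 0.10, a_HH = 248/620 = 0.40, a_WH = 62/620 = 0.10
  a_MW = 144/360 = 0.40, a_HW = 90/360 = 0.25, a_WW = 36/360 = 0.10
I − A =
  [   0.95    -0.10    -0.40]
  [   0.00     0.60    -0.25]
  [  -0.15    -0.10     0.90]
Cofactors of I−A, C_ij = (−1)^(i+j)·(minor ij) (rows/columns in the sector order above):
  C_11 = (0.60)(0.90) − (-0.25)(-0.10) = 0.5150
  C_12 = −[(0.00)(0.90) − (-0.25)(-0.15)] = 0.0375
  C_13 = (0.00)(-0.10) − (0.60)(-0.15) = 0.0900
  C_21 = −[(-0.10)(0.90) − (-0.40)(-0.10)] = 0.1300
  C_22 = (0.95)(0.90) − (-0.40)(-0.15) = 0.7950
  C_23 = −[(0.95)(-0.10) − (-0.10)(-0.15)] = 0.1100
  C_31 = (-0.10)(-0.25) − (-0.40)(0.60) = 0.2650
  C_32 = −[(0.95)(-0.25) − (-0.40)(0.00)] = 0.2375
  C_33 = (0.95)(0.60) − (-0.10)(0.00) = 0.5700
det(I−A) = Σ_j (I−A)_1j·C_1j = (0.95)(0.5150) + (-0.10)(0.0375) + (-0.40)(0.0900) = 0.4495
adj(I−A) = Cᵀ =
  [ 0.5150   0.1300   0.2650]
  [ 0.0375   0.7950   0.2375]
  [ 0.0900   0.1100   0.5700]
(I − A)⁻¹ = adj(I−A) / det(I−A) ≈
  [   1.1457     0.2892     0.5895]
  [   0.0834     1.7686     0.5284]
  [   0.2002     0.2447     1.2681]
Δx = (I − A)⁻¹ Δd with Δd having +20 in the Healthcare component and 0 elsewhere.
So Δx_H = L_HH · (+20), where L_HH = adj(I−A)_HH / det(I−A) = 0.7950 / 0.4495.
Δx_H = 0.7950 × (+20) / 0.4495 = 15.90 / 0.4495 ≈ 35.373.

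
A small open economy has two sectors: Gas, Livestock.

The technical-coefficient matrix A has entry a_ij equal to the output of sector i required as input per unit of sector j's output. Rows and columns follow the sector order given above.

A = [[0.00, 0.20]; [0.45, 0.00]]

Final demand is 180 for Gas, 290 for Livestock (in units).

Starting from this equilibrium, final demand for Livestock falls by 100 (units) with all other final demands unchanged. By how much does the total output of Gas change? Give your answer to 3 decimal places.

I − A =
  [   1.00    -0.20]
  [  -0.45     1.00]
det(I−A) = (1.00)(1.00) − (-0.20)(-0.45) = 0.9100
adj(I−A) = [[1.00, 0.20], [0.45, 1.00]]
(I − A)⁻¹ = adj(I−A) / det(I−A) ≈
  [   1.0989     0.2198]
  [   0.4945     1.0989]
Δx = (I − A)⁻¹ Δd with Δd having -100 in the Livestock component and 0 elsewhere.
So Δx_1 = L_12 · (-100), where L_12 = adj(I−A)_12 / det(I−A) = 0.20 / 0.9100.
Δx_1 = 0.20 × (-100) / 0.9100 = -20.00 / 0.9100 ≈ -21.978.

Δx_1 = -21.978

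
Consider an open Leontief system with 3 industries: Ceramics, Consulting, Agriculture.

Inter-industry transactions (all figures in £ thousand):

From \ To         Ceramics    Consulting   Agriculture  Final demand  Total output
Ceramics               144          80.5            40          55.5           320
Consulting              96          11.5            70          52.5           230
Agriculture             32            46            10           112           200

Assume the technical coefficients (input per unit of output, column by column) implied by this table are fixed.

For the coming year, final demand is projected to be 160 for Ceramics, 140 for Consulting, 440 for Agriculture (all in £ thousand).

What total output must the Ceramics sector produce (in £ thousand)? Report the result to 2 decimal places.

Technical coefficients a_ij = z_ij / X_j:
  a_11 = 144/320 = 0.45, a_21 = 96/320 = 0.30, a_31 = 32/320 = 0.10
  a_12 = 80.5/230 = 0.35, a_22 = 11.5/230 = 0.05, a_32 = 46/230 = 0.20
  a_13 = 40/200 = 0.20, a_23 = 70/200 = 0.35, a_33 = 10/200 = 0.05
I − A =
  [   0.55    -0.35    -0.20]
  [  -0.30     0.95    -0.35]
  [  -0.10    -0.20     0.95]
Cofactors of I−A, C_ij = (−1)^(i+j)·(minor ij) (rows/columns in the sector order above):
  C_11 = (0.95)(0.95) − (-0.35)(-0.20) = 0.8325
  C_12 = −[(-0.30)(0.95) − (-0.35)(-0.10)] = 0.3200
  C_13 = (-0.30)(-0.20) − (0.95)(-0.10) = 0.1550
  C_21 = −[(-0.35)(0.95) − (-0.20)(-0.20)] = 0.3725
  C_22 = (0.55)(0.95) − (-0.20)(-0.10) = 0.5025
  C_23 = −[(0.55)(-0.20) − (-0.35)(-0.10)] = 0.1450
  C_31 = (-0.35)(-0.35) − (-0.20)(0.95) = 0.3125
  C_32 = −[(0.55)(-0.35) − (-0.20)(-0.30)] = 0.2525
  C_33 = (0.55)(0.95) − (-0.35)(-0.30) = 0.4175
det(I−A) = Σ_j (I−A)_1j·C_1j = (0.55)(0.8325) + (-0.35)(0.3200) + (-0.20)(0.1550) = 0.314875
adj(I−A) = Cᵀ =
  [ 0.8325   0.3725   0.3125]
  [ 0.3200   0.5025   0.2525]
  [ 0.1550   0.1450   0.4175]
(I − A)⁻¹ = adj(I−A) / det(I−A) ≈
  [   2.6439     1.1830     0.9925]
  [   1.0163     1.5959     0.8019]
  [   0.4923     0.4605     1.3259]
x = (I − A)⁻¹ d = adj(I−A)·d / det(I−A), with det(I−A) = 0.314875:
  x_1 = (0.8325·160 + 0.3725·140 + 0.3125·440) / 0.314875 = 322.85 / 0.314875 ≈ 1025.33
  x_2 = (0.3200·160 + 0.5025·140 + 0.2525·440) / 0.314875 = 232.65 / 0.314875 ≈ 738.86
  x_3 = (0.1550·160 + 0.1450·140 + 0.4175·440) / 0.314875 = 228.80 / 0.314875 ≈ 726.64

x_1 = 1025.33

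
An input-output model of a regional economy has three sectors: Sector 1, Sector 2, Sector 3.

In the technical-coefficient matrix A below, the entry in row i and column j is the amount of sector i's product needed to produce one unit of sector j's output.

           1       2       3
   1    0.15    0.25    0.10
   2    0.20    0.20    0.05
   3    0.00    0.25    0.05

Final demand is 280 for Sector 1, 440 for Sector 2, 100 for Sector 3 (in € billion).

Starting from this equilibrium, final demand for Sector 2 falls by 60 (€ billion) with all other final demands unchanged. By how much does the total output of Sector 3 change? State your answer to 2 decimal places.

Δx_3 = -21.87

I − A =
  [   0.85    -0.25    -0.10]
  [  -0.20     0.80    -0.05]
  [   0.00    -0.25     0.95]
Cofactors of I−A, C_ij = (−1)^(i+j)·(minor ij) (rows/columns in the sector order above):
  C_11 = (0.80)(0.95) − (-0.05)(-0.25) = 0.7475
  C_12 = −[(-0.20)(0.95) − (-0.05)(0.00)] = 0.1900
  C_13 = (-0.20)(-0.25) − (0.80)(0.00) = 0.0500
  C_21 = −[(-0.25)(0.95) − (-0.10)(-0.25)] = 0.2625
  C_22 = (0.85)(0.95) − (-0.10)(0.00) = 0.8075
  C_23 = −[(0.85)(-0.25) − (-0.25)(0.00)] = 0.2125
  C_31 = (-0.25)(-0.05) − (-0.10)(0.80) = 0.0925
  C_32 = −[(0.85)(-0.05) − (-0.10)(-0.20)] = 0.0625
  C_33 = (0.85)(0.80) − (-0.25)(-0.20) = 0.6300
det(I−A) = Σ_j (I−A)_1j·C_1j = (0.85)(0.7475) + (-0.25)(0.1900) + (-0.10)(0.0500) = 0.582875
adj(I−A) = Cᵀ =
  [ 0.7475   0.2625   0.0925]
  [ 0.1900   0.8075   0.0625]
  [ 0.0500   0.2125   0.6300]
(I − A)⁻¹ = adj(I−A) / det(I−A) ≈
  [   1.2824     0.4504     0.1587]
  [   0.3260     1.3854     0.1072]
  [   0.0858     0.3646     1.0808]
Δx = (I − A)⁻¹ Δd with Δd having -60 in the Sector 2 component and 0 elsewhere.
So Δx_3 = L_32 · (-60), where L_32 = adj(I−A)_32 / det(I−A) = 0.2125 / 0.582875.
Δx_3 = 0.2125 × (-60) / 0.582875 = -12.75 / 0.582875 ≈ -21.87.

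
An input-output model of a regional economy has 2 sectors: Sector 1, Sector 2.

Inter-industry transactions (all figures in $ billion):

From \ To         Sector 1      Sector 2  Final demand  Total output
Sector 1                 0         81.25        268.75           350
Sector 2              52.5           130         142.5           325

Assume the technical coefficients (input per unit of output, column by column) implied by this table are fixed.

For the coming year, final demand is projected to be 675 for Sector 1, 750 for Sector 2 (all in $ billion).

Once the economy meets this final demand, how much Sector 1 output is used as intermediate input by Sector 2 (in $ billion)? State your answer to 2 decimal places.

Technical coefficients a_ij = z_ij / X_j:
  a_11 = 0/350 = 0.00, a_21 = 52.5/350 = 0.15
  a_12 = 81.25/325 = 0.25, a_22 = 130/325 = 0.40
I − A =
  [   1.00    -0.25]
  [  -0.15     0.60]
det(I−A) = (1.00)(0.60) − (-0.25)(-0.15) = 0.5625
adj(I−A) = [[0.60, 0.25], [0.15, 1.00]]
(I − A)⁻¹ = adj(I−A) / det(I−A) ≈
  [   1.0667     0.4444]
  [   0.2667     1.7778]
First solve x = (I − A)⁻¹ d = adj(I−A)·d / det(I−A); in particular x_2 = (0.15·675 + 1.00·750) / 0.5625 = 851.25 / 0.5625 ≈ 1513.3333.
Intermediate flow from 1 to 2: z_12 = a_12 · x_2 = 0.25 × 851.25 / 0.5625 = 212.8125 / 0.5625 ≈ 378.33.

z_12 = 378.33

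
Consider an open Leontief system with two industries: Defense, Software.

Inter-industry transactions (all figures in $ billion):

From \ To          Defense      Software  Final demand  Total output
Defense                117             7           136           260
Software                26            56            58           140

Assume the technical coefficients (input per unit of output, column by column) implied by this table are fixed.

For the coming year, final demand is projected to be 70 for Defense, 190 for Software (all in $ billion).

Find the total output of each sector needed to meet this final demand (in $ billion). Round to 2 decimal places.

Technical coefficients a_ij = z_ij / X_j:
  a_DD = 117/260 = 0.45, a_SD = 26/260 = 0.10
  a_DS = 7/140 = 0.05, a_SS = 56/140 = 0.40
I − A =
  [   0.55    -0.05]
  [  -0.10     0.60]
det(I−A) = (0.55)(0.60) − (-0.05)(-0.10) = 0.3250
adj(I−A) = [[0.60, 0.05], [0.10, 0.55]]
(I − A)⁻¹ = adj(I−A) / det(I−A) ≈
  [   1.8462     0.1538]
  [   0.3077     1.6923]
x = (I − A)⁻¹ d = adj(I−A)·d / det(I−A), with det(I−A) = 0.3250:
  x_D = (0.60·70 + 0.05·190) / 0.3250 = 51.50 / 0.3250 ≈ 158.46
  x_S = (0.10·70 + 0.55·190) / 0.3250 = 111.50 / 0.3250 ≈ 343.08

x_D = 158.46, x_S = 343.08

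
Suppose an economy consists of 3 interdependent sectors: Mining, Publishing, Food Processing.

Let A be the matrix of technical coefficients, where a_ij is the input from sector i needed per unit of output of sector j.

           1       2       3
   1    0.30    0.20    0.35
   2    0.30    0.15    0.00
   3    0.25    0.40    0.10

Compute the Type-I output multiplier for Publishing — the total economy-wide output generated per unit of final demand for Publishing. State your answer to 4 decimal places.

m_2 = 3.2660

I − A =
  [   0.70    -0.20    -0.35]
  [  -0.30     0.85     0.00]
  [  -0.25    -0.40     0.90]
Cofactors of I−A, C_ij = (−1)^(i+j)·(minor ij) (rows/columns in the sector order above):
  C_11 = (0.85)(0.90) − (0.00)(-0.40) = 0.7650
  C_12 = −[(-0.30)(0.90) − (0.00)(-0.25)] = 0.2700
  C_13 = (-0.30)(-0.40) − (0.85)(-0.25) = 0.3325
  C_21 = −[(-0.20)(0.90) − (-0.35)(-0.40)] = 0.3200
  C_22 = (0.70)(0.90) − (-0.35)(-0.25) = 0.5425
  C_23 = −[(0.70)(-0.40) − (-0.20)(-0.25)] = 0.3300
  C_31 = (-0.20)(0.00) − (-0.35)(0.85) = 0.2975
  C_32 = −[(0.70)(0.00) − (-0.35)(-0.30)] = 0.1050
  C_33 = (0.70)(0.85) − (-0.20)(-0.30) = 0.5350
det(I−A) = Σ_j (I−A)_1j·C_1j = (0.70)(0.7650) + (-0.20)(0.2700) + (-0.35)(0.3325) = 0.365125
adj(I−A) = Cᵀ =
  [ 0.7650   0.3200   0.2975]
  [ 0.2700   0.5425   0.1050]
  [ 0.3325   0.3300   0.5350]
(I − A)⁻¹ = adj(I−A) / det(I−A) ≈
  [   2.09517     0.87641     0.81479]
  [   0.73947     1.48579     0.28757]
  [   0.91065     0.90380     1.46525]
The output multiplier for sector j is the column-j sum of the Leontief inverse (I − A)⁻¹ = adj(I−A) / det(I−A).
Column 2 of adj(I−A): (0.3200, 0.5425, 0.3300); det(I−A) = 0.365125.
m_2 = (0.3200 + 0.5425 + 0.3300) / 0.365125 = 1.1925 / 0.365125 ≈ 3.2660.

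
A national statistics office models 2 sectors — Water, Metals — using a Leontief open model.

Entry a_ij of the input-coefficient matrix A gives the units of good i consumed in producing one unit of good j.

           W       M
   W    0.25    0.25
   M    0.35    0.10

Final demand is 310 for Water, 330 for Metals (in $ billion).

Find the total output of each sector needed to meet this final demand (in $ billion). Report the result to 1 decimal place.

x_W = 615.3, x_M = 606.0

I − A =
  [   0.75    -0.25]
  [  -0.35     0.90]
det(I−A) = (0.75)(0.90) − (-0.25)(-0.35) = 0.5875
adj(I−A) = [[0.90, 0.25], [0.35, 0.75]]
(I − A)⁻¹ = adj(I−A) / det(I−A) ≈
  [   1.5319     0.4255]
  [   0.5957     1.2766]
x = (I − A)⁻¹ d = adj(I−A)·d / det(I−A), with det(I−A) = 0.5875:
  x_W = (0.90·310 + 0.25·330) / 0.5875 = 361.50 / 0.5875 ≈ 615.3
  x_M = (0.35·310 + 0.75·330) / 0.5875 = 356.00 / 0.5875 ≈ 606.0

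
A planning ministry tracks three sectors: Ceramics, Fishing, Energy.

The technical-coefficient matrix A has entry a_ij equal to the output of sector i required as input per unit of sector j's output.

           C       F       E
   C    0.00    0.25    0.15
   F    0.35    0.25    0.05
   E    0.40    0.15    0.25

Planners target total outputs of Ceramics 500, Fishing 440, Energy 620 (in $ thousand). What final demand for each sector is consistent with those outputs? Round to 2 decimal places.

d_C = 297.00, d_F = 124.00, d_E = 199.00

I − A =
  [   1.00    -0.25    -0.15]
  [  -0.35     0.75    -0.05]
  [  -0.40    -0.15     0.75]
d = (I − A) x:
  d_C = (+1.00)·500 + (-0.25)·440 + (-0.15)·620 = 297.00
  d_F = (-0.35)·500 + (+0.75)·440 + (-0.05)·620 = 124.00
  d_E = (-0.40)·500 + (-0.15)·440 + (+0.75)·620 = 199.00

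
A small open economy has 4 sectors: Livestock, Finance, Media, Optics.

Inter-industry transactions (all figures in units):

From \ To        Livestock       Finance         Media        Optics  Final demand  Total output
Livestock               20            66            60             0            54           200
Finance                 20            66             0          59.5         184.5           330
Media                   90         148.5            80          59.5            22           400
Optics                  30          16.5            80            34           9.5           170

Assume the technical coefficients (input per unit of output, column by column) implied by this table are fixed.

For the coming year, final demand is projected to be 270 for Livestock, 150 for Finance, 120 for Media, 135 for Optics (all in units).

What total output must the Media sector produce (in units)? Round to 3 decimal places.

Technical coefficients a_ij = z_ij / X_j:
  a_11 = 20/200 = 0.10, a_21 = 20/200 = 0.10, a_31 = 90/200 = 0.45, a_41 = 30/200 = 0.15
  a_12 = 66/330 = 0.20, a_22 = 66/330 = 0.20, a_32 = 148.5/330 = 0.45, a_42 = 16.5/330 = 0.05
  a_13 = 60/400 = 0.15, a_23 = 0/400 = 0.00, a_33 = 80/400 = 0.20, a_43 = 80/400 = 0.20
  a_14 = 0/170 = 0.00, a_24 = 59.5/170 = 0.35, a_34 = 59.5/170 = 0.35, a_44 = 34/170 = 0.20
I − A =
  [   0.90    -0.20    -0.15     0.00]
  [  -0.10     0.80     0.00    -0.35]
  [  -0.45    -0.45     0.80    -0.35]
  [  -0.15    -0.05    -0.20     0.80]
Compute the cofactors C_ij = (−1)^(i+j)·(3×3 minor ij) of I−A; the adjugate is their transpose:
adj(I−A) = Cᵀ =
  [ 0.410500   0.170625   0.107375   0.121625]
  [ 0.130500   0.451125   0.082875   0.233625]
  [ 0.383500   0.422250   0.533750   0.418250]
  [ 0.181000   0.165750   0.158750   0.499250]
det(I−A) = Σ_j (I−A)_1j·C_1j = (0.90)(0.410500) + (-0.20)(0.130500) + (-0.15)(0.383500) + (0.00)(0.181000) = 0.285825
(I − A)⁻¹ = adj(I−A) / det(I−A) ≈
  [   1.4362     0.5970     0.3757     0.4255]
  [   0.4566     1.5783     0.2900     0.8174]
  [   1.3417     1.4773     1.8674     1.4633]
  [   0.6333     0.5799     0.5554     1.7467]
x = (I − A)⁻¹ d = adj(I−A)·d / det(I−A), with det(I−A) = 0.285825:
  x_1 = (0.410500·270 + 0.170625·150 + 0.107375·120 + 0.121625·135) / 0.285825 = 165.733125 / 0.285825 ≈ 579.841
  x_2 = (0.130500·270 + 0.451125·150 + 0.082875·120 + 0.233625·135) / 0.285825 = 144.388125 / 0.285825 ≈ 505.163
  x_3 = (0.383500·270 + 0.422250·150 + 0.533750·120 + 0.418250·135) / 0.285825 = 287.39625 / 0.285825 ≈ 1005.497
  x_4 = (0.181000·270 + 0.165750·150 + 0.158750·120 + 0.499250·135) / 0.285825 = 160.18125 / 0.285825 ≈ 560.417

x_3 = 1005.497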